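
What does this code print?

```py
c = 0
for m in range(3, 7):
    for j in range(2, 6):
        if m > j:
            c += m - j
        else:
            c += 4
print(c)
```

44

m=3,j=2: 3>2, c = 0+1 = 1
m=3,j=3: not 3>3, c = 1+4 = 5
m=3,j=4: not 3>4, c = 5+4 = 9
m=3,j=5: not 3>5, c = 9+4 = 13
m=4,j=2: 4>2, c = 13+2 = 15
m=4,j=3: 4>3, c = 15+1 = 16
m=4,j=4: not 4>4, c = 16+4 = 20
m=4,j=5: not 4>5, c = 20+4 = 24
m=5,j=2: 5>2, c = 24+3 = 27
m=5,j=3: 5>3, c = 27+2 = 29
m=5,j=4: 5>4, c = 29+1 = 30
m=5,j=5: not 5>5, c = 30+4 = 34
m=6,j=2: 6>2, c = 34+4 = 38
m=6,j=3: 6>3, c = 38+3 = 41
m=6,j=4: 6>4, c = 41+2 = 43
m=6,j=5: 6>5, c = 43+1 = 44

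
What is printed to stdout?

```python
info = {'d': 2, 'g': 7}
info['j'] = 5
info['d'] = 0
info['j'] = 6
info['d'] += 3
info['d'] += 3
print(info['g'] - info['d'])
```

info['j'] = 5 → {'d': 2, 'g': 7, 'j': 5}
info['d'] = 0 → {'d': 0, 'g': 7, 'j': 5}
info['j'] = 6 → {'d': 0, 'g': 7, 'j': 6}
info['d'] = 0+3 = 3 → {'d': 3, 'g': 7, 'j': 6}
info['d'] = 3+3 = 6 → {'d': 6, 'g': 7, 'j': 6}
info['g']-info['d'] = 7-6 = 1

1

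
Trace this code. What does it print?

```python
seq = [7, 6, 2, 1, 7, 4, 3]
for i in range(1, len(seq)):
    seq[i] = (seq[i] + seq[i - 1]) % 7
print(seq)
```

[7, 6, 1, 2, 2, 6, 2]

i=1: seq[1] = (6+7)%7 = 6 → [7, 6, 2, 1, 7, 4, 3]
i=2: seq[2] = (2+6)%7 = 1 → [7, 6, 1, 1, 7, 4, 3]
i=3: seq[3] = (1+1)%7 = 2 → [7, 6, 1, 2, 7, 4, 3]
i=4: seq[4] = (7+2)%7 = 2 → [7, 6, 1, 2, 2, 4, 3]
i=5: seq[5] = (4+2)%7 = 6 → [7, 6, 1, 2, 2, 6, 3]
i=6: seq[6] = (3+6)%7 = 2 → [7, 6, 1, 2, 2, 6, 2]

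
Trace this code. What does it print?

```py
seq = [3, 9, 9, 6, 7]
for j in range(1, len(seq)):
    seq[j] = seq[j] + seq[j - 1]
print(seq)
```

[3, 12, 21, 27, 34]

j=1: seq[1] = 9+3 = 12 → [3, 12, 9, 6, 7]
j=2: seq[2] = 9+12 = 21 → [3, 12, 21, 6, 7]
j=3: seq[3] = 6+21 = 27 → [3, 12, 21, 27, 7]
j=4: seq[4] = 7+27 = 34 → [3, 12, 21, 27, 34]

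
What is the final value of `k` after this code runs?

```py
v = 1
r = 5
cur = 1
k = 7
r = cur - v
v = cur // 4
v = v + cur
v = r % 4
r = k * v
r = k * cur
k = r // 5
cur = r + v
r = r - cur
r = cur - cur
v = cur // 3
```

r = 1-1 = 0
v = 1//4 = 0
v = 0+1 = 1
v = 0%4 = 0
r = 7*0 = 0
r = 7*1 = 7
k = 7//5 = 1
cur = 7+0 = 7
r = 7-7 = 0
r = 7-7 = 0
v = 7//3 = 2

1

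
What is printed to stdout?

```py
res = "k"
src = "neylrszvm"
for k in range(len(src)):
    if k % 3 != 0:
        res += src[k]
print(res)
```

keyrsvm

k=0: skip
k=1: add 'e' → 'ke'
k=2: add 'y' → 'key'
k=3: skip
k=4: add 'r' → 'keyr'
k=5: add 's' → 'keyrs'
k=6: skip
k=7: add 'v' → 'keyrsv'
k=8: add 'm' → 'keyrsvm'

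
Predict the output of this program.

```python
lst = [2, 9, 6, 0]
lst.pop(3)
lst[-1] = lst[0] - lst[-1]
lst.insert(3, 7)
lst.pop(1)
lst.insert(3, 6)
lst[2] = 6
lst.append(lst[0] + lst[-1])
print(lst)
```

pop(3) removes 0 → [2, 9, 6]
lst[-1] = lst[0]-lst[-1] = 2-6 = -4 → [2, 9, -4]
insert 7 at 3 → [2, 9, -4, 7]
pop(1) removes 9 → [2, -4, 7]
insert 6 at 3 → [2, -4, 7, 6]
lst[2] = 6 → [2, -4, 6, 6]
append lst[0]+lst[-1] = 2+6 = 8 → [2, -4, 6, 6, 8]

[2, -4, 6, 6, 8]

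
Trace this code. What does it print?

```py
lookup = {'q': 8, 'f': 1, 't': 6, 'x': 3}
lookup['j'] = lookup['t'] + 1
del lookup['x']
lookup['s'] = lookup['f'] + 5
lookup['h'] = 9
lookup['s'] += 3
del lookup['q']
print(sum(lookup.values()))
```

lookup['j'] = lookup['t']+1 = 7 → {'q': 8, 'f': 1, 't': 6, 'x': 3, 'j': 7}
del 'x' → {'q': 8, 'f': 1, 't': 6, 'j': 7}
lookup['s'] = lookup['f']+5 = 6 → {'q': 8, 'f': 1, 't': 6, 'j': 7, 's': 6}
lookup['h'] = 9 → {'q': 8, 'f': 1, 't': 6, 'j': 7, 's': 6, 'h': 9}
lookup['s'] = 6+3 = 9 → {'q': 8, 'f': 1, 't': 6, 'j': 7, 's': 9, 'h': 9}
del 'q' → {'f': 1, 't': 6, 'j': 7, 's': 9, 'h': 9}
sum of values = 32

32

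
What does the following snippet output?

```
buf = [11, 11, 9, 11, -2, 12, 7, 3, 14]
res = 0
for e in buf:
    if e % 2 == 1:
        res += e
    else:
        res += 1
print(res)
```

55

e=11: odd, res = 0+11 = 11
e=11: odd, res = 11+11 = 22
e=9: odd, res = 22+9 = 31
e=11: odd, res = 31+11 = 42
e=-2: not odd, res = 42+1 = 43
e=12: not odd, res = 43+1 = 44
e=7: odd, res = 44+7 = 51
e=3: odd, res = 51+3 = 54
e=14: not odd, res = 54+1 = 55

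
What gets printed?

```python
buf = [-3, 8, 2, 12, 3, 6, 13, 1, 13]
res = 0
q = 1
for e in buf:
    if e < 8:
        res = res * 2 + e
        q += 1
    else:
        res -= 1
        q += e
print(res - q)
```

-86

e=-3: <8, res = 0*2+(-3) = -3; q=2
e=8: not <8, res = (-3)-1 = -4; q=10
e=2: <8, res = (-4)*2+2 = -6; q=11
e=12: not <8, res = (-6)-1 = -7; q=23
e=3: <8, res = (-7)*2+3 = -11; q=24
e=6: <8, res = (-11)*2+6 = -16; q=25
e=13: not <8, res = (-16)-1 = -17; q=38
e=1: <8, res = (-17)*2+1 = -33; q=39
e=13: not <8, res = (-33)-1 = -34; q=52
res-q = (-34)-52 = -86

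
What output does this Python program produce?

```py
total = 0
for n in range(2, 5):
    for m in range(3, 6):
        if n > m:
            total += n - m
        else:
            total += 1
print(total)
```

9

n=2,m=3: not 2>3, total = 0+1 = 1
n=2,m=4: not 2>4, total = 1+1 = 2
n=2,m=5: not 2>5, total = 2+1 = 3
n=3,m=3: not 3>3, total = 3+1 = 4
n=3,m=4: not 3>4, total = 4+1 = 5
n=3,m=5: not 3>5, total = 5+1 = 6
n=4,m=3: 4>3, total = 6+1 = 7
n=4,m=4: not 4>4, total = 7+1 = 8
n=4,m=5: not 4>5, total = 8+1 = 9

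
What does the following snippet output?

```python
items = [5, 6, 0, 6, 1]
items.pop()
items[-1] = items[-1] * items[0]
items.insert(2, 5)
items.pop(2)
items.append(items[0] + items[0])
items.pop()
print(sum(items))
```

pop() removes 1 → [5, 6, 0, 6]
items[-1] = items[-1]*items[0] = 6*5 = 30 → [5, 6, 0, 30]
insert 5 at 2 → [5, 6, 5, 0, 30]
pop(2) removes 5 → [5, 6, 0, 30]
append items[0]+items[0] = 5+5 = 10 → [5, 6, 0, 30, 10]
pop() removes 10 → [5, 6, 0, 30]
sum = 41

41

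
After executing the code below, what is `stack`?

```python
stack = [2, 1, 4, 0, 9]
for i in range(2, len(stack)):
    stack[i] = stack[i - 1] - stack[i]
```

[2, 1, -3, -3, -12]

i=2: stack[2] = 1-4 = -3 → [2, 1, -3, 0, 9]
i=3: stack[3] = (-3)-0 = -3 → [2, 1, -3, -3, 9]
i=4: stack[4] = (-3)-9 = -12 → [2, 1, -3, -3, -12]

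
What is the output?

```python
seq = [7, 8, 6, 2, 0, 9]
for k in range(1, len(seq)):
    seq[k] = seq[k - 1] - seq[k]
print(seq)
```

[7, -1, -7, -9, -9, -18]

k=1: seq[1] = 7-8 = -1 → [7, -1, 6, 2, 0, 9]
k=2: seq[2] = (-1)-6 = -7 → [7, -1, -7, 2, 0, 9]
k=3: seq[3] = (-7)-2 = -9 → [7, -1, -7, -9, 0, 9]
k=4: seq[4] = (-9)-0 = -9 → [7, -1, -7, -9, -9, 9]
k=5: seq[5] = (-9)-9 = -18 → [7, -1, -7, -9, -9, -18]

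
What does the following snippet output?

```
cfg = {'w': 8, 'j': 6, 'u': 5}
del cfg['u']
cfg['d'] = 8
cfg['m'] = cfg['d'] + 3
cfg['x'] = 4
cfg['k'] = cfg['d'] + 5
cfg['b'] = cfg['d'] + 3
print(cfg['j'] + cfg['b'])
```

17

del 'u' → {'w': 8, 'j': 6}
cfg['d'] = 8 → {'w': 8, 'j': 6, 'd': 8}
cfg['m'] = cfg['d']+3 = 11 → {'w': 8, 'j': 6, 'd': 8, 'm': 11}
cfg['x'] = 4 → {'w': 8, 'j': 6, 'd': 8, 'm': 11, 'x': 4}
cfg['k'] = cfg['d']+5 = 13 → {'w': 8, 'j': 6, 'd': 8, 'm': 11, 'x': 4, 'k': 13}
cfg['b'] = cfg['d']+3 = 11 → {'w': 8, 'j': 6, 'd': 8, 'm': 11, 'x': 4, 'k': 13, 'b': 11}
cfg['j']+cfg['b'] = 6+11 = 17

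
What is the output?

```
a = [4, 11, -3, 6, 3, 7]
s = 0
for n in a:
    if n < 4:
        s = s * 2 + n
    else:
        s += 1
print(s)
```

8

n=4: not <4, s = 0+1 = 1
n=11: not <4, s = 1+1 = 2
n=-3: <4, s = 2*2+(-3) = 1
n=6: not <4, s = 1+1 = 2
n=3: <4, s = 2*2+3 = 7
n=7: not <4, s = 7+1 = 8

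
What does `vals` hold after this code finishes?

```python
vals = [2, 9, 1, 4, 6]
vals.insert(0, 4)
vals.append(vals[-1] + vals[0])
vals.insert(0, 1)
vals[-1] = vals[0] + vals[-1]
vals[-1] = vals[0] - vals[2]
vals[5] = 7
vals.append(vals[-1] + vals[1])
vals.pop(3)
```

insert 4 at 0 → [4, 2, 9, 1, 4, 6]
append vals[-1]+vals[0] = 6+4 = 10 → [4, 2, 9, 1, 4, 6, 10]
insert 1 at 0 → [1, 4, 2, 9, 1, 4, 6, 10]
vals[-1] = vals[0]+vals[-1] = 1+10 = 11 → [1, 4, 2, 9, 1, 4, 6, 11]
vals[-1] = vals[0]-vals[2] = 1-2 = -1 → [1, 4, 2, 9, 1, 4, 6, -1]
vals[5] = 7 → [1, 4, 2, 9, 1, 7, 6, -1]
append vals[-1]+vals[1] = (-1)+4 = 3 → [1, 4, 2, 9, 1, 7, 6, -1, 3]
pop(3) removes 9 → [1, 4, 2, 1, 7, 6, -1, 3]

[1, 4, 2, 1, 7, 6, -1, 3]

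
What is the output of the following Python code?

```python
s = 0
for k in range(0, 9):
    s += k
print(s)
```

k=0: s = 0+0 = 0
k=1: s = 0+1 = 1
k=2: s = 1+2 = 3
k=3: s = 3+3 = 6
k=4: s = 6+4 = 10
k=5: s = 10+5 = 15
k=6: s = 15+6 = 21
k=7: s = 21+7 = 28
k=8: s = 28+8 = 36

36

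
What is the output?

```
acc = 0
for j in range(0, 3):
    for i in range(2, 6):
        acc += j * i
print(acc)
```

j=0,i=2: acc = 0+0 = 0
j=0,i=3: acc = 0+0 = 0
j=0,i=4: acc = 0+0 = 0
j=0,i=5: acc = 0+0 = 0
j=1,i=2: acc = 0+2 = 2
j=1,i=3: acc = 2+3 = 5
j=1,i=4: acc = 5+4 = 9
j=1,i=5: acc = 9+5 = 14
j=2,i=2: acc = 14+4 = 18
j=2,i=3: acc = 18+6 = 24
j=2,i=4: acc = 24+8 = 32
j=2,i=5: acc = 32+10 = 42

42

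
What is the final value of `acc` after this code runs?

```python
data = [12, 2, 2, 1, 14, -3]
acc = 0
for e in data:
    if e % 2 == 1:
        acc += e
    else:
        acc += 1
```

e=12: not odd, acc = 0+1 = 1
e=2: not odd, acc = 1+1 = 2
e=2: not odd, acc = 2+1 = 3
e=1: odd, acc = 3+1 = 4
e=14: not odd, acc = 4+1 = 5
e=-3: odd, acc = 5+(-3) = 2

2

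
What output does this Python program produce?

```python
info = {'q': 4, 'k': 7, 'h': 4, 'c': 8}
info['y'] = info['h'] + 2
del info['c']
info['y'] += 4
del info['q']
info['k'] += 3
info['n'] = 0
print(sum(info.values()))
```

info['y'] = info['h']+2 = 6 → {'q': 4, 'k': 7, 'h': 4, 'c': 8, 'y': 6}
del 'c' → {'q': 4, 'k': 7, 'h': 4, 'y': 6}
info['y'] = 6+4 = 10 → {'q': 4, 'k': 7, 'h': 4, 'y': 10}
del 'q' → {'k': 7, 'h': 4, 'y': 10}
info['k'] = 7+3 = 10 → {'k': 10, 'h': 4, 'y': 10}
info['n'] = 0 → {'k': 10, 'h': 4, 'y': 10, 'n': 0}
sum of values = 24

24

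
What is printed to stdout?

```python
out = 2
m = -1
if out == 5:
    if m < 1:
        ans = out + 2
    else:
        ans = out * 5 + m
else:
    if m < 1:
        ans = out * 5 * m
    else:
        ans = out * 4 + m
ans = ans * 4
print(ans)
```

-40

out=2, m=-1
out == 5 is False; m < 1 is True
→ ans = out * 5 * m = -10
ans = (-10)*4 = -40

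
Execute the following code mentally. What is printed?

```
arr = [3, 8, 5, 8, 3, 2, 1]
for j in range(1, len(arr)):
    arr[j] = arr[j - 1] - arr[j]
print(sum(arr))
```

j=1: arr[1] = 3-8 = -5 → [3, -5, 5, 8, 3, 2, 1]
j=2: arr[2] = (-5)-5 = -10 → [3, -5, -10, 8, 3, 2, 1]
j=3: arr[3] = (-10)-8 = -18 → [3, -5, -10, -18, 3, 2, 1]
j=4: arr[4] = (-18)-3 = -21 → [3, -5, -10, -18, -21, 2, 1]
j=5: arr[5] = (-21)-2 = -23 → [3, -5, -10, -18, -21, -23, 1]
j=6: arr[6] = (-23)-1 = -24 → [3, -5, -10, -18, -21, -23, -24]
sum = -98

-98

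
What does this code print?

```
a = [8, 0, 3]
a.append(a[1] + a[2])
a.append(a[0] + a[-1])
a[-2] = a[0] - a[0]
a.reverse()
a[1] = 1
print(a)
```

[11, 1, 3, 0, 8]

append a[1]+a[2] = 0+3 = 3 → [8, 0, 3, 3]
append a[0]+a[-1] = 8+3 = 11 → [8, 0, 3, 3, 11]
a[-2] = a[0]-a[0] = 8-8 = 0 → [8, 0, 3, 0, 11]
reverse → [11, 0, 3, 0, 8]
a[1] = 1 → [11, 1, 3, 0, 8]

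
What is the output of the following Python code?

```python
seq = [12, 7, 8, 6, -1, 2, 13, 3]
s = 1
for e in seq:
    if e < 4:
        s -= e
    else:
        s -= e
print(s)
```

-49

e=12: not <4, s = 1-12 = -11
e=7: not <4, s = (-11)-7 = -18
e=8: not <4, s = (-18)-8 = -26
e=6: not <4, s = (-26)-6 = -32
e=-1: <4, s = (-32)-(-1) = -31
e=2: <4, s = (-31)-2 = -33
e=13: not <4, s = (-33)-13 = -46
e=3: <4, s = (-46)-3 = -49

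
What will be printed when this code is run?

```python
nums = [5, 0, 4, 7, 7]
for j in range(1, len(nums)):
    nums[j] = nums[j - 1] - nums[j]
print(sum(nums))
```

j=1: nums[1] = 5-0 = 5 → [5, 5, 4, 7, 7]
j=2: nums[2] = 5-4 = 1 → [5, 5, 1, 7, 7]
j=3: nums[3] = 1-7 = -6 → [5, 5, 1, -6, 7]
j=4: nums[4] = (-6)-7 = -13 → [5, 5, 1, -6, -13]
sum = -8

-8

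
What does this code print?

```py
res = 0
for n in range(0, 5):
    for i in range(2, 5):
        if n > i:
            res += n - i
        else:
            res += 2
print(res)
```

n=0,i=2: not 0>2, res = 0+2 = 2
n=0,i=3: not 0>3, res = 2+2 = 4
n=0,i=4: not 0>4, res = 4+2 = 6
n=1,i=2: not 1>2, res = 6+2 = 8
n=1,i=3: not 1>3, res = 8+2 = 10
n=1,i=4: not 1>4, res = 10+2 = 12
n=2,i=2: not 2>2, res = 12+2 = 14
n=2,i=3: not 2>3, res = 14+2 = 16
n=2,i=4: not 2>4, res = 16+2 = 18
n=3,i=2: 3>2, res = 18+1 = 19
n=3,i=3: not 3>3, res = 19+2 = 21
n=3,i=4: not 3>4, res = 21+2 = 23
n=4,i=2: 4>2, res = 23+2 = 25
n=4,i=3: 4>3, res = 25+1 = 26
n=4,i=4: not 4>4, res = 26+2 = 28

28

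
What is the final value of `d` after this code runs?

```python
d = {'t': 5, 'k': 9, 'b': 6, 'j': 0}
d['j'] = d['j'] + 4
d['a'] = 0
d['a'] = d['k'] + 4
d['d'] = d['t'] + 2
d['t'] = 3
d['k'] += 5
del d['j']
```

{'t': 3, 'k': 14, 'b': 6, 'a': 13, 'd': 7}

d['j'] = d['j']+4 = 4 → {'t': 5, 'k': 9, 'b': 6, 'j': 4}
d['a'] = 0 → {'t': 5, 'k': 9, 'b': 6, 'j': 4, 'a': 0}
d['a'] = d['k']+4 = 13 → {'t': 5, 'k': 9, 'b': 6, 'j': 4, 'a': 13}
d['d'] = d['t']+2 = 7 → {'t': 5, 'k': 9, 'b': 6, 'j': 4, 'a': 13, 'd': 7}
d['t'] = 3 → {'t': 3, 'k': 9, 'b': 6, 'j': 4, 'a': 13, 'd': 7}
d['k'] = 9+5 = 14 → {'t': 3, 'k': 14, 'b': 6, 'j': 4, 'a': 13, 'd': 7}
del 'j' → {'t': 3, 'k': 14, 'b': 6, 'a': 13, 'd': 7}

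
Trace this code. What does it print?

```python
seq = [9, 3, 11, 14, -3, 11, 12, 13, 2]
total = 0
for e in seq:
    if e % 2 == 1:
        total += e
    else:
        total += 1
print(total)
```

47

e=9: odd, total = 0+9 = 9
e=3: odd, total = 9+3 = 12
e=11: odd, total = 12+11 = 23
e=14: not odd, total = 23+1 = 24
e=-3: odd, total = 24+(-3) = 21
e=11: odd, total = 21+11 = 32
e=12: not odd, total = 32+1 = 33
e=13: odd, total = 33+13 = 46
e=2: not odd, total = 46+1 = 47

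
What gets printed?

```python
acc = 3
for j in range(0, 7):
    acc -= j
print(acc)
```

-18

j=0: acc = 3-0 = 3
j=1: acc = 3-1 = 2
j=2: acc = 2-2 = 0
j=3: acc = 0-3 = -3
j=4: acc = (-3)-4 = -7
j=5: acc = (-7)-5 = -12
j=6: acc = (-12)-6 = -18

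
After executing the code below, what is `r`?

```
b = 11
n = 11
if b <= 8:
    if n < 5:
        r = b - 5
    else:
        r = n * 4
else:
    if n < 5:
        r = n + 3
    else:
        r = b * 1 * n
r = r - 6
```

b=11, n=11
b <= 8 is False; n < 5 is False
→ r = b * 1 * n = 121
r = 121-6 = 115

115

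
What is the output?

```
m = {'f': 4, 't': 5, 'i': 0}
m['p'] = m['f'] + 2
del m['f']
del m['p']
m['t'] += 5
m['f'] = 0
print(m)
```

{'t': 10, 'i': 0, 'f': 0}

m['p'] = m['f']+2 = 6 → {'f': 4, 't': 5, 'i': 0, 'p': 6}
del 'f' → {'t': 5, 'i': 0, 'p': 6}
del 'p' → {'t': 5, 'i': 0}
m['t'] = 5+5 = 10 → {'t': 10, 'i': 0}
m['f'] = 0 → {'t': 10, 'i': 0, 'f': 0}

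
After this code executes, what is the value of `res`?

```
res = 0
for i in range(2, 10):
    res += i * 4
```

i=2: res = 0+2*4 = 8
i=3: res = 8+3*4 = 20
i=4: res = 20+4*4 = 36
i=5: res = 36+5*4 = 56
i=6: res = 56+6*4 = 80
i=7: res = 80+7*4 = 108
i=8: res = 108+8*4 = 140
i=9: res = 140+9*4 = 176

176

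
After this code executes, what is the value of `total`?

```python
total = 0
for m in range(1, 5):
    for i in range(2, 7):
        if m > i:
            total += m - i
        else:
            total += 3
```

55

m=1,i=2: not 1>2, total = 0+3 = 3
m=1,i=3: not 1>3, total = 3+3 = 6
m=1,i=4: not 1>4, total = 6+3 = 9
m=1,i=5: not 1>5, total = 9+3 = 12
m=1,i=6: not 1>6, total = 12+3 = 15
m=2,i=2: not 2>2, total = 15+3 = 18
m=2,i=3: not 2>3, total = 18+3 = 21
m=2,i=4: not 2>4, total = 21+3 = 24
m=2,i=5: not 2>5, total = 24+3 = 27
m=2,i=6: not 2>6, total = 27+3 = 30
m=3,i=2: 3>2, total = 30+1 = 31
m=3,i=3: not 3>3, total = 31+3 = 34
m=3,i=4: not 3>4, total = 34+3 = 37
m=3,i=5: not 3>5, total = 37+3 = 40
m=3,i=6: not 3>6, total = 40+3 = 43
m=4,i=2: 4>2, total = 43+2 = 45
m=4,i=3: 4>3, total = 45+1 = 46
m=4,i=4: not 4>4, total = 46+3 = 49
m=4,i=5: not 4>5, total = 49+3 = 52
m=4,i=6: not 4>6, total = 52+3 = 55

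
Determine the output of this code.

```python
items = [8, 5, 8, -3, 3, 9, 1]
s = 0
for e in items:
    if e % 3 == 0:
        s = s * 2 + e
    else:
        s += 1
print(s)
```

e=8: not %3==0, s = 0+1 = 1
e=5: not %3==0, s = 1+1 = 2
e=8: not %3==0, s = 2+1 = 3
e=-3: %3==0, s = 3*2+(-3) = 3
e=3: %3==0, s = 3*2+3 = 9
e=9: %3==0, s = 9*2+9 = 27
e=1: not %3==0, s = 27+1 = 28

28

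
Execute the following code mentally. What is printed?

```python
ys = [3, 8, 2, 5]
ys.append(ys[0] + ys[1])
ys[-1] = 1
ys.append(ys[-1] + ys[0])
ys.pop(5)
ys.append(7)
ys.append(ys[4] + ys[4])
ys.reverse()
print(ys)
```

[2, 7, 1, 5, 2, 8, 3]

append ys[0]+ys[1] = 3+8 = 11 → [3, 8, 2, 5, 11]
ys[-1] = 1 → [3, 8, 2, 5, 1]
append ys[-1]+ys[0] = 1+3 = 4 → [3, 8, 2, 5, 1, 4]
pop(5) removes 4 → [3, 8, 2, 5, 1]
append 7 → [3, 8, 2, 5, 1, 7]
append ys[4]+ys[4] = 1+1 = 2 → [3, 8, 2, 5, 1, 7, 2]
reverse → [2, 7, 1, 5, 2, 8, 3]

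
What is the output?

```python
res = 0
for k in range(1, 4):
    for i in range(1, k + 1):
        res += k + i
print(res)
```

24

k=1,i=1: res = 0+2 = 2
k=2,i=1: res = 2+3 = 5
k=2,i=2: res = 5+4 = 9
k=3,i=1: res = 9+4 = 13
k=3,i=2: res = 13+5 = 18
k=3,i=3: res = 18+6 = 24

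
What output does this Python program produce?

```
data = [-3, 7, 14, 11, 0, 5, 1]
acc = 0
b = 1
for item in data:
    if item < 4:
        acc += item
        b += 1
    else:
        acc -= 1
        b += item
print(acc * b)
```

item=-3: <4, acc = 0+(-3) = -3; b=2
item=7: not <4, acc = (-3)-1 = -4; b=9
item=14: not <4, acc = (-4)-1 = -5; b=23
item=11: not <4, acc = (-5)-1 = -6; b=34
item=0: <4, acc = (-6)+0 = -6; b=35
item=5: not <4, acc = (-6)-1 = -7; b=40
item=1: <4, acc = (-7)+1 = -6; b=41
acc*b = (-6)*41 = -246

-246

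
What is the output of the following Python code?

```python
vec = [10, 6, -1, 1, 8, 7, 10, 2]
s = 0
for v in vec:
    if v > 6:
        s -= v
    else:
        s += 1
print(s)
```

v=10: >6, s = 0-10 = -10
v=6: not >6, s = (-10)+1 = -9
v=-1: not >6, s = (-9)+1 = -8
v=1: not >6, s = (-8)+1 = -7
v=8: >6, s = (-7)-8 = -15
v=7: >6, s = (-15)-7 = -22
v=10: >6, s = (-22)-10 = -32
v=2: not >6, s = (-32)+1 = -31

-31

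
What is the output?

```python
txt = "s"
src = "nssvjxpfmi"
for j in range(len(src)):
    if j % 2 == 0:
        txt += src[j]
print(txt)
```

j=0: add 'n' → 'sn'
j=1: skip
j=2: add 's' → 'sns'
j=3: skip
j=4: add 'j' → 'snsj'
j=5: skip
j=6: add 'p' → 'snsjp'
j=7: skip
j=8: add 'm' → 'snsjpm'
j=9: skip

snsjpm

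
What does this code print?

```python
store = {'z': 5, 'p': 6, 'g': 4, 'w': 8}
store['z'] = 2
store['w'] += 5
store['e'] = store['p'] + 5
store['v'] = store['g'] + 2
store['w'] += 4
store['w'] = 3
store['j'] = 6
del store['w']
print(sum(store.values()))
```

35

store['z'] = 2 → {'z': 2, 'p': 6, 'g': 4, 'w': 8}
store['w'] = 8+5 = 13 → {'z': 2, 'p': 6, 'g': 4, 'w': 13}
store['e'] = store['p']+5 = 11 → {'z': 2, 'p': 6, 'g': 4, 'w': 13, 'e': 11}
store['v'] = store['g']+2 = 6 → {'z': 2, 'p': 6, 'g': 4, 'w': 13, 'e': 11, 'v': 6}
store['w'] = 13+4 = 17 → {'z': 2, 'p': 6, 'g': 4, 'w': 17, 'e': 11, 'v': 6}
store['w'] = 3 → {'z': 2, 'p': 6, 'g': 4, 'w': 3, 'e': 11, 'v': 6}
store['j'] = 6 → {'z': 2, 'p': 6, 'g': 4, 'w': 3, 'e': 11, 'v': 6, 'j': 6}
del 'w' → {'z': 2, 'p': 6, 'g': 4, 'e': 11, 'v': 6, 'j': 6}
sum of values = 35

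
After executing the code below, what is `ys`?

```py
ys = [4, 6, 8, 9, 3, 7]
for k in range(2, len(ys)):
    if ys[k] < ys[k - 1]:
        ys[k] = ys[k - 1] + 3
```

k=2: 8>=6, unchanged → [4, 6, 8, 9, 3, 7]
k=3: 9>=8, unchanged → [4, 6, 8, 9, 3, 7]
k=4: 3<9, ys[4] = 9+3 = 12 → [4, 6, 8, 9, 12, 7]
k=5: 7<12, ys[5] = 12+3 = 15 → [4, 6, 8, 9, 12, 15]

[4, 6, 8, 9, 12, 15]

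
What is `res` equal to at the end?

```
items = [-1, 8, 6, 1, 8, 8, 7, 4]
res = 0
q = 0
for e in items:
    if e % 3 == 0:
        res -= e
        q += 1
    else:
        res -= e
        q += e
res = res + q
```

e=-1: not %3==0, res = 0-(-1) = 1; q=-1
e=8: not %3==0, res = 1-8 = -7; q=7
e=6: %3==0, res = (-7)-6 = -13; q=8
e=1: not %3==0, res = (-13)-1 = -14; q=9
e=8: not %3==0, res = (-14)-8 = -22; q=17
e=8: not %3==0, res = (-22)-8 = -30; q=25
e=7: not %3==0, res = (-30)-7 = -37; q=32
e=4: not %3==0, res = (-37)-4 = -41; q=36
res+q = (-41)+36 = -5

-5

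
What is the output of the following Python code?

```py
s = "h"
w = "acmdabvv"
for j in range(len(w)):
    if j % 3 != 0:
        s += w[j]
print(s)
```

hcmabv

j=0: skip
j=1: add 'c' → 'hc'
j=2: add 'm' → 'hcm'
j=3: skip
j=4: add 'a' → 'hcma'
j=5: add 'b' → 'hcmab'
j=6: skip
j=7: add 'v' → 'hcmabv'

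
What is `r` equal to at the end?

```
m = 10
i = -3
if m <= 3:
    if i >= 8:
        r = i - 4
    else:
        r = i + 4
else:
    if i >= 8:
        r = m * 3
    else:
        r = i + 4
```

m=10, i=-3
m <= 3 is False; i >= 8 is False
→ r = i + 4 = 1

1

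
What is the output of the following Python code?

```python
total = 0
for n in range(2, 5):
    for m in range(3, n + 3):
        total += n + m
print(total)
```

66

n=2,m=3: total = 0+5 = 5
n=2,m=4: total = 5+6 = 11
n=3,m=3: total = 11+6 = 17
n=3,m=4: total = 17+7 = 24
n=3,m=5: total = 24+8 = 32
n=4,m=3: total = 32+7 = 39
n=4,m=4: total = 39+8 = 47
n=4,m=5: total = 47+9 = 56
n=4,m=6: total = 56+10 = 66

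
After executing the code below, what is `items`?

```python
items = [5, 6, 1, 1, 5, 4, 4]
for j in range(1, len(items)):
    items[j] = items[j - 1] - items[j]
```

[5, -1, -2, -3, -8, -12, -16]

j=1: items[1] = 5-6 = -1 → [5, -1, 1, 1, 5, 4, 4]
j=2: items[2] = (-1)-1 = -2 → [5, -1, -2, 1, 5, 4, 4]
j=3: items[3] = (-2)-1 = -3 → [5, -1, -2, -3, 5, 4, 4]
j=4: items[4] = (-3)-5 = -8 → [5, -1, -2, -3, -8, 4, 4]
j=5: items[5] = (-8)-4 = -12 → [5, -1, -2, -3, -8, -12, 4]
j=6: items[6] = (-12)-4 = -16 → [5, -1, -2, -3, -8, -12, -16]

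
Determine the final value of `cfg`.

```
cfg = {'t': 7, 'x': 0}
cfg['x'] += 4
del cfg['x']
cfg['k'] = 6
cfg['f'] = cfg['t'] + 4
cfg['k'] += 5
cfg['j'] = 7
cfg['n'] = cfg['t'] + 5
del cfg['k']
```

cfg['x'] = 0+4 = 4 → {'t': 7, 'x': 4}
del 'x' → {'t': 7}
cfg['k'] = 6 → {'t': 7, 'k': 6}
cfg['f'] = cfg['t']+4 = 11 → {'t': 7, 'k': 6, 'f': 11}
cfg['k'] = 6+5 = 11 → {'t': 7, 'k': 11, 'f': 11}
cfg['j'] = 7 → {'t': 7, 'k': 11, 'f': 11, 'j': 7}
cfg['n'] = cfg['t']+5 = 12 → {'t': 7, 'k': 11, 'f': 11, 'j': 7, 'n': 12}
del 'k' → {'t': 7, 'f': 11, 'j': 7, 'n': 12}

{'t': 7, 'f': 11, 'j': 7, 'n': 12}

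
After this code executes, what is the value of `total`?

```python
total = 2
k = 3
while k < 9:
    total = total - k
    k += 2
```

-13

k=3: total = 2-3 = -1
k=5: total = (-1)-5 = -6
k=7: total = (-6)-7 = -13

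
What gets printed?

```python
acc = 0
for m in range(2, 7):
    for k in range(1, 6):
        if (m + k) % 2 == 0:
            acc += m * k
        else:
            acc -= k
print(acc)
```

m=2,k=1: odd sum, acc = 0-1 = -1
m=2,k=2: even sum, acc = (-1)+4 = 3
m=2,k=3: odd sum, acc = 3-3 = 0
m=2,k=4: even sum, acc = 0+8 = 8
m=2,k=5: odd sum, acc = 8-5 = 3
m=3,k=1: even sum, acc = 3+3 = 6
m=3,k=2: odd sum, acc = 6-2 = 4
m=3,k=3: even sum, acc = 4+9 = 13
m=3,k=4: odd sum, acc = 13-4 = 9
m=3,k=5: even sum, acc = 9+15 = 24
m=4,k=1: odd sum, acc = 24-1 = 23
m=4,k=2: even sum, acc = 23+8 = 31
m=4,k=3: odd sum, acc = 31-3 = 28
m=4,k=4: even sum, acc = 28+16 = 44
m=4,k=5: odd sum, acc = 44-5 = 39
m=5,k=1: even sum, acc = 39+5 = 44
m=5,k=2: odd sum, acc = 44-2 = 42
m=5,k=3: even sum, acc = 42+15 = 57
m=5,k=4: odd sum, acc = 57-4 = 53
m=5,k=5: even sum, acc = 53+25 = 78
m=6,k=1: odd sum, acc = 78-1 = 77
m=6,k=2: even sum, acc = 77+12 = 89
m=6,k=3: odd sum, acc = 89-3 = 86
m=6,k=4: even sum, acc = 86+24 = 110
m=6,k=5: odd sum, acc = 110-5 = 105

105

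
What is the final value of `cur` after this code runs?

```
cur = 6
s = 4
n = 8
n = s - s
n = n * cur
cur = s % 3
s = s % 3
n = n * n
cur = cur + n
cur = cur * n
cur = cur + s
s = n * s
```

n = 4-4 = 0
n = 0*6 = 0
cur = 4%3 = 1
s = 4%3 = 1
n = 0*0 = 0
cur = 1+0 = 1
cur = 1*0 = 0
cur = 0+1 = 1
s = 0*1 = 0

1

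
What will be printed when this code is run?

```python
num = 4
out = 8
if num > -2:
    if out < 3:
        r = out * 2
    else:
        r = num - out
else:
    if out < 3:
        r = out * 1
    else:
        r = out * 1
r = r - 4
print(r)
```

num=4, out=8
num > -2 is True; out < 3 is False
→ r = num - out = -4
r = (-4)-4 = -8

-8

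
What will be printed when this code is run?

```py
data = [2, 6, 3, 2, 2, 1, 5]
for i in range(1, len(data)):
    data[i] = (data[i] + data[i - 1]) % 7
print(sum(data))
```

16

i=1: data[1] = (6+2)%7 = 1 → [2, 1, 3, 2, 2, 1, 5]
i=2: data[2] = (3+1)%7 = 4 → [2, 1, 4, 2, 2, 1, 5]
i=3: data[3] = (2+4)%7 = 6 → [2, 1, 4, 6, 2, 1, 5]
i=4: data[4] = (2+6)%7 = 1 → [2, 1, 4, 6, 1, 1, 5]
i=5: data[5] = (1+1)%7 = 2 → [2, 1, 4, 6, 1, 2, 5]
i=6: data[6] = (5+2)%7 = 0 → [2, 1, 4, 6, 1, 2, 0]
sum = 16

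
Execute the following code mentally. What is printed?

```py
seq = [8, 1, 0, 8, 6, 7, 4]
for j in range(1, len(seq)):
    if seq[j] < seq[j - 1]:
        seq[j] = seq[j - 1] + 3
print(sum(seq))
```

119

j=1: 1<8, seq[1] = 8+3 = 11 → [8, 11, 0, 8, 6, 7, 4]
j=2: 0<11, seq[2] = 11+3 = 14 → [8, 11, 14, 8, 6, 7, 4]
j=3: 8<14, seq[3] = 14+3 = 17 → [8, 11, 14, 17, 6, 7, 4]
j=4: 6<17, seq[4] = 17+3 = 20 → [8, 11, 14, 17, 20, 7, 4]
j=5: 7<20, seq[5] = 20+3 = 23 → [8, 11, 14, 17, 20, 23, 4]
j=6: 4<23, seq[6] = 23+3 = 26 → [8, 11, 14, 17, 20, 23, 26]
sum = 119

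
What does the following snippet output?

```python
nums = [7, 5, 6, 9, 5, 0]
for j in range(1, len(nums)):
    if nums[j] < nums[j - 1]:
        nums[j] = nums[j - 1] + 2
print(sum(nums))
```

j=1: 5<7, nums[1] = 7+2 = 9 → [7, 9, 6, 9, 5, 0]
j=2: 6<9, nums[2] = 9+2 = 11 → [7, 9, 11, 9, 5, 0]
j=3: 9<11, nums[3] = 11+2 = 13 → [7, 9, 11, 13, 5, 0]
j=4: 5<13, nums[4] = 13+2 = 15 → [7, 9, 11, 13, 15, 0]
j=5: 0<15, nums[5] = 15+2 = 17 → [7, 9, 11, 13, 15, 17]
sum = 72

72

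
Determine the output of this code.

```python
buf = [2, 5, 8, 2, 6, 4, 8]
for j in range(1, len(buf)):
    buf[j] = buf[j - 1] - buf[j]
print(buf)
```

[2, -3, -11, -13, -19, -23, -31]

j=1: buf[1] = 2-5 = -3 → [2, -3, 8, 2, 6, 4, 8]
j=2: buf[2] = (-3)-8 = -11 → [2, -3, -11, 2, 6, 4, 8]
j=3: buf[3] = (-11)-2 = -13 → [2, -3, -11, -13, 6, 4, 8]
j=4: buf[4] = (-13)-6 = -19 → [2, -3, -11, -13, -19, 4, 8]
j=5: buf[5] = (-19)-4 = -23 → [2, -3, -11, -13, -19, -23, 8]
j=6: buf[6] = (-23)-8 = -31 → [2, -3, -11, -13, -19, -23, -31]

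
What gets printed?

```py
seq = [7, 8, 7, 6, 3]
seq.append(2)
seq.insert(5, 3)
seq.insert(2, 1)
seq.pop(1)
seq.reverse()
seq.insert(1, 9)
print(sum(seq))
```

append 2 → [7, 8, 7, 6, 3, 2]
insert 3 at 5 → [7, 8, 7, 6, 3, 3, 2]
insert 1 at 2 → [7, 8, 1, 7, 6, 3, 3, 2]
pop(1) removes 8 → [7, 1, 7, 6, 3, 3, 2]
reverse → [2, 3, 3, 6, 7, 1, 7]
insert 9 at 1 → [2, 9, 3, 3, 6, 7, 1, 7]
sum = 38

38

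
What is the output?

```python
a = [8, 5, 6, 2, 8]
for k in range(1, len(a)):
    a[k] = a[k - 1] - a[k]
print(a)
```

[8, 3, -3, -5, -13]

k=1: a[1] = 8-5 = 3 → [8, 3, 6, 2, 8]
k=2: a[2] = 3-6 = -3 → [8, 3, -3, 2, 8]
k=3: a[3] = (-3)-2 = -5 → [8, 3, -3, -5, 8]
k=4: a[4] = (-5)-8 = -13 → [8, 3, -3, -5, -13]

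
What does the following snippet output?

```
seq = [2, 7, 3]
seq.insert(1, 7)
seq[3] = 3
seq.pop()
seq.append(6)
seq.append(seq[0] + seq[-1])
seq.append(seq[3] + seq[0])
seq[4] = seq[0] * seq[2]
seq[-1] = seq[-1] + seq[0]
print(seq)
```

insert 7 at 1 → [2, 7, 7, 3]
seq[3] = 3 → [2, 7, 7, 3]
pop() removes 3 → [2, 7, 7]
append 6 → [2, 7, 7, 6]
append seq[0]+seq[-1] = 2+6 = 8 → [2, 7, 7, 6, 8]
append seq[3]+seq[0] = 6+2 = 8 → [2, 7, 7, 6, 8, 8]
seq[4] = seq[0]*seq[2] = 2*7 = 14 → [2, 7, 7, 6, 14, 8]
seq[-1] = seq[-1]+seq[0] = 8+2 = 10 → [2, 7, 7, 6, 14, 10]

[2, 7, 7, 6, 14, 10]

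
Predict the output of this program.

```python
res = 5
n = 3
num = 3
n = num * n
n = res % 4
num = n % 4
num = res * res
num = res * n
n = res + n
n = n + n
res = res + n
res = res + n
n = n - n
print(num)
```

n = 3*3 = 9
n = 5%4 = 1
num = 1%4 = 1
num = 5*5 = 25
num = 5*1 = 5
n = 5+1 = 6
n = 6+6 = 12
res = 5+12 = 17
res = 17+12 = 29
n = 12-12 = 0

5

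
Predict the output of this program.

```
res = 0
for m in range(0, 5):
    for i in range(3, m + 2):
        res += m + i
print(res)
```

m=2,i=3: res = 0+5 = 5
m=3,i=3: res = 5+6 = 11
m=3,i=4: res = 11+7 = 18
m=4,i=3: res = 18+7 = 25
m=4,i=4: res = 25+8 = 33
m=4,i=5: res = 33+9 = 42

42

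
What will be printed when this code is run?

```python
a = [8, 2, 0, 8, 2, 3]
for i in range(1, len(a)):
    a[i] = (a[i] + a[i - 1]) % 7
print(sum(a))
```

i=1: a[1] = (2+8)%7 = 3 → [8, 3, 0, 8, 2, 3]
i=2: a[2] = (0+3)%7 = 3 → [8, 3, 3, 8, 2, 3]
i=3: a[3] = (8+3)%7 = 4 → [8, 3, 3, 4, 2, 3]
i=4: a[4] = (2+4)%7 = 6 → [8, 3, 3, 4, 6, 3]
i=5: a[5] = (3+6)%7 = 2 → [8, 3, 3, 4, 6, 2]
sum = 26

26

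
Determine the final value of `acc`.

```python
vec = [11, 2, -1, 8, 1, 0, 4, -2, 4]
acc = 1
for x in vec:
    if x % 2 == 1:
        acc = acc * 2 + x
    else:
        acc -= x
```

21

x=11: odd, acc = 1*2+11 = 13
x=2: not odd, acc = 13-2 = 11
x=-1: odd, acc = 11*2+(-1) = 21
x=8: not odd, acc = 21-8 = 13
x=1: odd, acc = 13*2+1 = 27
x=0: not odd, acc = 27-0 = 27
x=4: not odd, acc = 27-4 = 23
x=-2: not odd, acc = 23-(-2) = 25
x=4: not odd, acc = 25-4 = 21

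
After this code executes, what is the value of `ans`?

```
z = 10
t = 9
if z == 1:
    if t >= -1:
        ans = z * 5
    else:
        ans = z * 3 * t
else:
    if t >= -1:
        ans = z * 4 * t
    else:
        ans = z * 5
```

360

z=10, t=9
z == 1 is False; t >= -1 is True
→ ans = z * 4 * t = 360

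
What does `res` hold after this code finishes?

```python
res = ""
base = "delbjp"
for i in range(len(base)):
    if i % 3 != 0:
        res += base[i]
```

'eljp'

i=0: skip
i=1: add 'e' → 'e'
i=2: add 'l' → 'el'
i=3: skip
i=4: add 'j' → 'elj'
i=5: add 'p' → 'eljp'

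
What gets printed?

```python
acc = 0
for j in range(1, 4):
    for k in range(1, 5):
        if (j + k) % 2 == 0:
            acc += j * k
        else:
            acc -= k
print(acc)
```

j=1,k=1: even sum, acc = 0+1 = 1
j=1,k=2: odd sum, acc = 1-2 = -1
j=1,k=3: even sum, acc = (-1)+3 = 2
j=1,k=4: odd sum, acc = 2-4 = -2
j=2,k=1: odd sum, acc = (-2)-1 = -3
j=2,k=2: even sum, acc = (-3)+4 = 1
j=2,k=3: odd sum, acc = 1-3 = -2
j=2,k=4: even sum, acc = (-2)+8 = 6
j=3,k=1: even sum, acc = 6+3 = 9
j=3,k=2: odd sum, acc = 9-2 = 7
j=3,k=3: even sum, acc = 7+9 = 16
j=3,k=4: odd sum, acc = 16-4 = 12

12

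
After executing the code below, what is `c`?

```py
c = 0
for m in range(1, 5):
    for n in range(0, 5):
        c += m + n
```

m=1,n=0: c = 0+1 = 1
m=1,n=1: c = 1+2 = 3
m=1,n=2: c = 3+3 = 6
m=1,n=3: c = 6+4 = 10
m=1,n=4: c = 10+5 = 15
m=2,n=0: c = 15+2 = 17
m=2,n=1: c = 17+3 = 20
m=2,n=2: c = 20+4 = 24
m=2,n=3: c = 24+5 = 29
m=2,n=4: c = 29+6 = 35
m=3,n=0: c = 35+3 = 38
m=3,n=1: c = 38+4 = 42
m=3,n=2: c = 42+5 = 47
m=3,n=3: c = 47+6 = 53
m=3,n=4: c = 53+7 = 60
m=4,n=0: c = 60+4 = 64
m=4,n=1: c = 64+5 = 69
m=4,n=2: c = 69+6 = 75
m=4,n=3: c = 75+7 = 82
m=4,n=4: c = 82+8 = 90

90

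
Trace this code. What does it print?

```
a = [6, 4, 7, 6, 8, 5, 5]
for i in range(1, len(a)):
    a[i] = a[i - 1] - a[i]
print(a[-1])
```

-29

i=1: a[1] = 6-4 = 2 → [6, 2, 7, 6, 8, 5, 5]
i=2: a[2] = 2-7 = -5 → [6, 2, -5, 6, 8, 5, 5]
i=3: a[3] = (-5)-6 = -11 → [6, 2, -5, -11, 8, 5, 5]
i=4: a[4] = (-11)-8 = -19 → [6, 2, -5, -11, -19, 5, 5]
i=5: a[5] = (-19)-5 = -24 → [6, 2, -5, -11, -19, -24, 5]
i=6: a[6] = (-24)-5 = -29 → [6, 2, -5, -11, -19, -24, -29]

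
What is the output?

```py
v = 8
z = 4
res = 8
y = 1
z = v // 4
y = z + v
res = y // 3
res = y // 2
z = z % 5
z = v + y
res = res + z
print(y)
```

10

z = 8//4 = 2
y = 2+8 = 10
res = 10//3 = 3
res = 10//2 = 5
z = 2%5 = 2
z = 8+10 = 18
res = 5+18 = 23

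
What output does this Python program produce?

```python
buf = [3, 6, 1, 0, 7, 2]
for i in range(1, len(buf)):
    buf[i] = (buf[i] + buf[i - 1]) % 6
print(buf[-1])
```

1

i=1: buf[1] = (6+3)%6 = 3 → [3, 3, 1, 0, 7, 2]
i=2: buf[2] = (1+3)%6 = 4 → [3, 3, 4, 0, 7, 2]
i=3: buf[3] = (0+4)%6 = 4 → [3, 3, 4, 4, 7, 2]
i=4: buf[4] = (7+4)%6 = 5 → [3, 3, 4, 4, 5, 2]
i=5: buf[5] = (2+5)%6 = 1 → [3, 3, 4, 4, 5, 1]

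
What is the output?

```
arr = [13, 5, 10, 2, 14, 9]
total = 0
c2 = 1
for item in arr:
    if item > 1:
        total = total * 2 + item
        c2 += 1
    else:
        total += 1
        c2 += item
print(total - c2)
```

614

item=13: >1, total = 0*2+13 = 13; c2=2
item=5: >1, total = 13*2+5 = 31; c2=3
item=10: >1, total = 31*2+10 = 72; c2=4
item=2: >1, total = 72*2+2 = 146; c2=5
item=14: >1, total = 146*2+14 = 306; c2=6
item=9: >1, total = 306*2+9 = 621; c2=7
total-c2 = 621-7 = 614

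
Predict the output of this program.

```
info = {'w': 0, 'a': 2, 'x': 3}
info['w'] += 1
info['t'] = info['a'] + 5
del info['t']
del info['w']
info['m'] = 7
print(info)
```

info['w'] = 0+1 = 1 → {'w': 1, 'a': 2, 'x': 3}
info['t'] = info['a']+5 = 7 → {'w': 1, 'a': 2, 'x': 3, 't': 7}
del 't' → {'w': 1, 'a': 2, 'x': 3}
del 'w' → {'a': 2, 'x': 3}
info['m'] = 7 → {'a': 2, 'x': 3, 'm': 7}

{'a': 2, 'x': 3, 'm': 7}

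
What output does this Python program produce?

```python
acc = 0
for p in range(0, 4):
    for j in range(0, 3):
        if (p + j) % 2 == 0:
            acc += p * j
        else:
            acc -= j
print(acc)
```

2

p=0,j=0: even sum, acc = 0+0 = 0
p=0,j=1: odd sum, acc = 0-1 = -1
p=0,j=2: even sum, acc = (-1)+0 = -1
p=1,j=0: odd sum, acc = (-1)-0 = -1
p=1,j=1: even sum, acc = (-1)+1 = 0
p=1,j=2: odd sum, acc = 0-2 = -2
p=2,j=0: even sum, acc = (-2)+0 = -2
p=2,j=1: odd sum, acc = (-2)-1 = -3
p=2,j=2: even sum, acc = (-3)+4 = 1
p=3,j=0: odd sum, acc = 1-0 = 1
p=3,j=1: even sum, acc = 1+3 = 4
p=3,j=2: odd sum, acc = 4-2 = 2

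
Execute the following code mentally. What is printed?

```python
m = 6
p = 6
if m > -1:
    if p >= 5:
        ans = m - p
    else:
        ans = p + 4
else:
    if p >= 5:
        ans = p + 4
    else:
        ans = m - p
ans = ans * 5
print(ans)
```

0

m=6, p=6
m > -1 is True; p >= 5 is True
→ ans = m - p = 0
ans = 0*5 = 0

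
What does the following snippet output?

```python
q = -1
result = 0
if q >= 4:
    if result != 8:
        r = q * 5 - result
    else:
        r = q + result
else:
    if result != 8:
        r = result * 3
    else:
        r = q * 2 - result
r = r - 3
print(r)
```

-3

q=-1, result=0
q >= 4 is False; result != 8 is True
→ r = result * 3 = 0
r = 0-3 = -3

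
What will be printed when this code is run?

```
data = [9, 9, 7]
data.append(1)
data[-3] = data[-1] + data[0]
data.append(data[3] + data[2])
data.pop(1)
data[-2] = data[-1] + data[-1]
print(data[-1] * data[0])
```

72

append 1 → [9, 9, 7, 1]
data[-3] = data[-1]+data[0] = 1+9 = 10 → [9, 10, 7, 1]
append data[3]+data[2] = 1+7 = 8 → [9, 10, 7, 1, 8]
pop(1) removes 10 → [9, 7, 1, 8]
data[-2] = data[-1]+data[-1] = 8+8 = 16 → [9, 7, 16, 8]
data[-1]*data[0] = 8*9 = 72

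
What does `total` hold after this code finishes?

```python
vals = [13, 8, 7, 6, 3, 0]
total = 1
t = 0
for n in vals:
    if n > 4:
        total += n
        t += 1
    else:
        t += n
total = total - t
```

n=13: >4, total = 1+13 = 14; t=1
n=8: >4, total = 14+8 = 22; t=2
n=7: >4, total = 22+7 = 29; t=3
n=6: >4, total = 29+6 = 35; t=4
n=3: not >4; t=7
n=0: not >4; t=7
total-t = 35-7 = 28

28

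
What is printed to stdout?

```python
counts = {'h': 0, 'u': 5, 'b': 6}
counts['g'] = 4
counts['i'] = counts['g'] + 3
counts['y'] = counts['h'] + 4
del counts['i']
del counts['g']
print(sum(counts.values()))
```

15

counts['g'] = 4 → {'h': 0, 'u': 5, 'b': 6, 'g': 4}
counts['i'] = counts['g']+3 = 7 → {'h': 0, 'u': 5, 'b': 6, 'g': 4, 'i': 7}
counts['y'] = counts['h']+4 = 4 → {'h': 0, 'u': 5, 'b': 6, 'g': 4, 'i': 7, 'y': 4}
del 'i' → {'h': 0, 'u': 5, 'b': 6, 'g': 4, 'y': 4}
del 'g' → {'h': 0, 'u': 5, 'b': 6, 'y': 4}
sum of values = 15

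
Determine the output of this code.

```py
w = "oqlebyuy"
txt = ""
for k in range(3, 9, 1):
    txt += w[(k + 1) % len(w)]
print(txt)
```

k=3: add w[4]='b' → 'b'
k=4: add w[5]='y' → 'by'
k=5: add w[6]='u' → 'byu'
k=6: add w[7]='y' → 'byuy'
k=7: add w[0]='o' → 'byuyo'
k=8: add w[1]='q' → 'byuyoq'

byuyoq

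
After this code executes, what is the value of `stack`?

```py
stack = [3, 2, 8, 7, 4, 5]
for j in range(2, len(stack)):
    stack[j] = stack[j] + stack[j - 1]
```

j=2: stack[2] = 8+2 = 10 → [3, 2, 10, 7, 4, 5]
j=3: stack[3] = 7+10 = 17 → [3, 2, 10, 17, 4, 5]
j=4: stack[4] = 4+17 = 21 → [3, 2, 10, 17, 21, 5]
j=5: stack[5] = 5+21 = 26 → [3, 2, 10, 17, 21, 26]

[3, 2, 10, 17, 21, 26]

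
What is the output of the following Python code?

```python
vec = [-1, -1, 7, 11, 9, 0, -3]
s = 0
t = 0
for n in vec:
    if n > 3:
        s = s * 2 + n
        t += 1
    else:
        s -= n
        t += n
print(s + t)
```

n=-1: not >3, s = 0-(-1) = 1; t=-1
n=-1: not >3, s = 1-(-1) = 2; t=-2
n=7: >3, s = 2*2+7 = 11; t=-1
n=11: >3, s = 11*2+11 = 33; t=0
n=9: >3, s = 33*2+9 = 75; t=1
n=0: not >3, s = 75-0 = 75; t=1
n=-3: not >3, s = 75-(-3) = 78; t=-2
s+t = 78+(-2) = 76

76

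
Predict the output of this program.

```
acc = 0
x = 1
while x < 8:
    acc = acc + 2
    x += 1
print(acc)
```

14

x=1: acc = 0+2 = 2
x=2: acc = 2+2 = 4
x=3: acc = 4+2 = 6
x=4: acc = 6+2 = 8
x=5: acc = 8+2 = 10
x=6: acc = 10+2 = 12
x=7: acc = 12+2 = 14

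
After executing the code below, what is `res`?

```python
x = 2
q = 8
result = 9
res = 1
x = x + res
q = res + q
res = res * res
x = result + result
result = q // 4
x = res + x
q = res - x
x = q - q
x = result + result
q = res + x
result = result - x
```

x = 2+1 = 3
q = 1+8 = 9
res = 1*1 = 1
x = 9+9 = 18
result = 9//4 = 2
x = 1+18 = 19
q = 1-19 = -18
x = (-18)-(-18) = 0
x = 2+2 = 4
q = 1+4 = 5
result = 2-4 = -2

1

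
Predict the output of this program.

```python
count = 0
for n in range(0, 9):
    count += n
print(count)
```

36

n=0: count = 0+0 = 0
n=1: count = 0+1 = 1
n=2: count = 1+2 = 3
n=3: count = 3+3 = 6
n=4: count = 6+4 = 10
n=5: count = 10+5 = 15
n=6: count = 15+6 = 21
n=7: count = 21+7 = 28
n=8: count = 28+8 = 36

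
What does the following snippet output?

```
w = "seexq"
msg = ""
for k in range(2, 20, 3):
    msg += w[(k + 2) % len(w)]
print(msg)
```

qesxeq

k=2: add w[4]='q' → 'q'
k=5: add w[2]='e' → 'qe'
k=8: add w[0]='s' → 'qes'
k=11: add w[3]='x' → 'qesx'
k=14: add w[1]='e' → 'qesxe'
k=17: add w[4]='q' → 'qesxeq'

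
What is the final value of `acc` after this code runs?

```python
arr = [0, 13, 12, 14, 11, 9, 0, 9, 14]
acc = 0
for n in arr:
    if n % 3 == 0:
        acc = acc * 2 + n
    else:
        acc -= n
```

-281

n=0: %3==0, acc = 0*2+0 = 0
n=13: not %3==0, acc = 0-13 = -13
n=12: %3==0, acc = (-13)*2+12 = -14
n=14: not %3==0, acc = (-14)-14 = -28
n=11: not %3==0, acc = (-28)-11 = -39
n=9: %3==0, acc = (-39)*2+9 = -69
n=0: %3==0, acc = (-69)*2+0 = -138
n=9: %3==0, acc = (-138)*2+9 = -267
n=14: not %3==0, acc = (-267)-14 = -281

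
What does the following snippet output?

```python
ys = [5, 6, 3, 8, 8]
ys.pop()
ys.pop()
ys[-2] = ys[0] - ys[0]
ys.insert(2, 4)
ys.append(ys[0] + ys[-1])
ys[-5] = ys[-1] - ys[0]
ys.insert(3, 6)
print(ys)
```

[3, 0, 4, 6, 3, 8]

pop() removes 8 → [5, 6, 3, 8]
pop() removes 8 → [5, 6, 3]
ys[-2] = ys[0]-ys[0] = 5-5 = 0 → [5, 0, 3]
insert 4 at 2 → [5, 0, 4, 3]
append ys[0]+ys[-1] = 5+3 = 8 → [5, 0, 4, 3, 8]
ys[-5] = ys[-1]-ys[0] = 8-5 = 3 → [3, 0, 4, 3, 8]
insert 6 at 3 → [3, 0, 4, 6, 3, 8]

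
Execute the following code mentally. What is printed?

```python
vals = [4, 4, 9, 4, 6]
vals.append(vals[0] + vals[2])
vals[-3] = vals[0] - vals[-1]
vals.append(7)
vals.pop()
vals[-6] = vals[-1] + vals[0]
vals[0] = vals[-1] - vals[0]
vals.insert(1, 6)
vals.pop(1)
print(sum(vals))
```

append vals[0]+vals[2] = 4+9 = 13 → [4, 4, 9, 4, 6, 13]
vals[-3] = vals[0]-vals[-1] = 4-13 = -9 → [4, 4, 9, -9, 6, 13]
append 7 → [4, 4, 9, -9, 6, 13, 7]
pop() removes 7 → [4, 4, 9, -9, 6, 13]
vals[-6] = vals[-1]+vals[0] = 13+4 = 17 → [17, 4, 9, -9, 6, 13]
vals[0] = vals[-1]-vals[0] = 13-17 = -4 → [-4, 4, 9, -9, 6, 13]
insert 6 at 1 → [-4, 6, 4, 9, -9, 6, 13]
pop(1) removes 6 → [-4, 4, 9, -9, 6, 13]
sum = 19

19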